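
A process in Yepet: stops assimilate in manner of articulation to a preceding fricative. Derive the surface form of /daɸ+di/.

The rule targets /d/ (voiced alveolar stop), which sits after the trigger /ɸ/ (fricative).
The voiced alveolar fricative is [z], so /d/ → [z].

[daɸzi]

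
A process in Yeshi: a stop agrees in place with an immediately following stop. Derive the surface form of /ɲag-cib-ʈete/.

[ɲaɟciɖʈete]

The rule targets /g/ (voiced velar stop), which sits before the trigger /c/ (palatal).
A voiced palatal stop is [ɟ], so the surface segment is [ɟ].
At the second juncture, /b/ likewise becomes [ɖ] adjacent to /ʈ/.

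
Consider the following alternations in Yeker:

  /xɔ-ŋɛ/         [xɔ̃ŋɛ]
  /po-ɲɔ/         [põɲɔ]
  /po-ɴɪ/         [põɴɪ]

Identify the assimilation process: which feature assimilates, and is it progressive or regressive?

The vowel /ɔ/ surfaces as nasalised [ɔ̃] next to the following nasal /ŋ/ — it has acquired the [+nasal] feature of its neighbour.
Likewise in the remaining data: /o/ → [õ] before /ɲ/; /o/ → [õ] before /ɴ/ — each time a vowel is nasalised next to a following nasal.
Because the conditioning nasal is to the right of the vowel that changes, the process is regressive (anticipatory).

regressive nasality assimilation (vowel nasalisation)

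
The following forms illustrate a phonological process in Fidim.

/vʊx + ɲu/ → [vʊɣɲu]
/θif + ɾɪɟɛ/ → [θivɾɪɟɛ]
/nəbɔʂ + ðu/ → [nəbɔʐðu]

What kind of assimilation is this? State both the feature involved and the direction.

regressive voicing assimilation

Underlying /x/ is realised as [ɣ] next to /ɲ/; /ɲ/ itself does not change.
The change voiceless → voiced matches the voicing of the following /ɲ/, identifying this as voicing assimilation.
Place and manner are unchanged, so the assimilation is partial, not total.
Checking the remaining alternations: /f/ → [v] before /ɾ/ (voiceless → voiced, matching voiced); /ʂ/ → [ʐ] before /ð/ (voiceless → voiced, matching voiced) — only voicing changes, and always toward the following segment.
Since the segment that changes precedes the conditioning segment, the assimilation is regressive.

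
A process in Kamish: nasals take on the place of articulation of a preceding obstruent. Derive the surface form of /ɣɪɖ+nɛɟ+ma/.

[ɣɪɖɳɛɟɲa]

/n/ is a voiced alveolar nasal. The preceding trigger /ɖ/ is retroflex, so /n/ must become retroflex as well.
A voiced retroflex nasal is [ɳ], so the surface segment is [ɳ].
The same rule applies at the second boundary: /m/ → [ɲ] next to /ɟ/.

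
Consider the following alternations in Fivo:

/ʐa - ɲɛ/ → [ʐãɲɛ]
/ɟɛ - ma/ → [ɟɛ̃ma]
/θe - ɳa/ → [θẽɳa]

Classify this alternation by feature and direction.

regressive nasality assimilation (vowel nasalisation)

The vowel /a/ surfaces as nasalised [ã] next to the following nasal /ɲ/ — it has acquired the [+nasal] feature of its neighbour.
The other forms show the same pattern: /ɛ/ → [ɛ̃] before /m/; /e/ → [ẽ] before /ɳ/ — each time a vowel is nasalised next to a following nasal.
Because the conditioning nasal is to the right of the vowel that changes, the process is regressive (anticipatory).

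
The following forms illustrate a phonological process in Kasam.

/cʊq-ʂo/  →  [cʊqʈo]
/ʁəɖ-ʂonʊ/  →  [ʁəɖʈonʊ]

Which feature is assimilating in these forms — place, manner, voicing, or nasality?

manner

Underlying /ʂ/ is realised as [ʈ] next to /q/; /q/ itself does not change.
/ʂ/ is a fricative while /q/ is a stop; the output [ʈ] is a stop, matching the trigger — so the feature that spreads is manner.
The other alternating form patterns the same way: /ʂ/ → [ʈ] after /ɖ/ (fricative → stop, matching a stop) — only manner changes, and always toward the preceding segment.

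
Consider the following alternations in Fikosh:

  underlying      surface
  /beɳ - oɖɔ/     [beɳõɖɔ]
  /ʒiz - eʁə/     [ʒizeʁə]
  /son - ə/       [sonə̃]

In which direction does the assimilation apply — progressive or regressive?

progressive

The vowel /o/ surfaces as nasalised [õ] next to the preceding nasal /ɳ/ — it has acquired the [+nasal] feature of its neighbour.
The other form shows the same pattern: /ə/ → [ə̃] after /n/ — each time a vowel is nasalised next to a preceding nasal.
No change occurs in [ʒizeʁə] because the vowel at the boundary is adjacent to an oral consonant, not a nasal (/e/ next to /z/).
Because the conditioning nasal is to the left of the vowel that changes, the process is progressive (perseverative).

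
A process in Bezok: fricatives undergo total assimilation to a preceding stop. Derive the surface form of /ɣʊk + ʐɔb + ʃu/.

[ɣʊkkɔbbu]

/ʐ/ is the segment targeted by the rule; it sits immediately after /k/, so it assimilates completely and surfaces as [k].
The same rule applies at the second boundary: /ʃ/ → [b] next to /b/.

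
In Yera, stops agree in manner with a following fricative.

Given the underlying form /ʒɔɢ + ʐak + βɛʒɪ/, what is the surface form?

[ʒɔʁʐaxβɛʒɪ]

/ɢ/ is a voiced uvular stop. The following trigger /ʐ/ is a fricative, so /ɢ/ must become a fricative as well.
A voiced uvular fricative is [ʁ], so the surface segment is [ʁ].
The same rule applies at the second boundary: /k/ → [x] next to /β/.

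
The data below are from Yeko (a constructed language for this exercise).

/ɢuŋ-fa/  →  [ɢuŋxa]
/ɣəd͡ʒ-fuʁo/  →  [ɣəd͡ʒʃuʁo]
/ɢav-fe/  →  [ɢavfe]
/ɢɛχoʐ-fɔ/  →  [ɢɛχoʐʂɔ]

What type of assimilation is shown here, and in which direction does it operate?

Comparing underlying and surface forms, /f/ → [x] is the alternation; the neighbouring /ŋ/ is constant.
/f/ is labiodental while /ŋ/ is velar; the output [x] is velar, matching the trigger — so the feature that spreads is place.
Manner and voice are unchanged, so the assimilation is partial, not total.
The other alternating forms pattern the same way: /f/ → [ʃ] after /d͡ʒ/ (labiodental → postalveolar, matching postalveolar); /f/ → [ʂ] after /ʐ/ (labiodental → retroflex, matching retroflex) — only place changes, and always toward the preceding segment.
No alternation appears in [ɢavfe]: there the adjacent consonants already agree in place (/f/ and /v/ are both labiodental), so this form is consistent with the same rule.
The trigger is the preceding segment, so the direction is progressive (perseverative).

progressive place assimilation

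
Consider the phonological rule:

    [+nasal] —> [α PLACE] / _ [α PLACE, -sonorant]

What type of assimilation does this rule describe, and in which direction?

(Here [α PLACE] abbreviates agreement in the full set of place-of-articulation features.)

The rule copies the place features (abbreviated [PLACE]) from the environment onto the target, so the assimilating feature is place.
Since the environment is written after the underscore, the trigger follows the target; the direction is regressive.

regressive place assimilation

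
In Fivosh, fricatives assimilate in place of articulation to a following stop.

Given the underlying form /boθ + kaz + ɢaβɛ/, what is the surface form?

The rule targets /θ/ (voiceless dental fricative), which sits before the trigger /k/ (velar).
A voiceless velar fricative is [x], so the surface segment is [x].
The same rule applies at the second boundary: /z/ → [ʁ] next to /ɢ/.

[boxkaʁɢaβɛ]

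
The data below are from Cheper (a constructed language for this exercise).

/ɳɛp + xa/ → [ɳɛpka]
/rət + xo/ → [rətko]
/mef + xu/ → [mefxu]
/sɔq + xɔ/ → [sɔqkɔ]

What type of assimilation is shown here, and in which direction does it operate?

Comparing underlying and surface forms, /x/ → [k] is the alternation; the neighbouring /p/ is constant.
The change fricative → stop matches the manner of the preceding /p/, identifying this as manner assimilation.
Place and voice are unchanged, so the assimilation is partial, not total.
The other alternating forms pattern the same way: /x/ → [k] after /t/ (fricative → stop, matching a stop); /x/ → [k] after /q/ (fricative → stop, matching a stop) — only manner changes, and always toward the preceding segment.
Nothing changes in [mefxu]: there the adjacent consonants already agree in manner (/x/ and /f/ are both fricatives), so this form is consistent with the same rule.
The trigger is the preceding segment, so the direction is progressive (perseverative).

progressive manner assimilation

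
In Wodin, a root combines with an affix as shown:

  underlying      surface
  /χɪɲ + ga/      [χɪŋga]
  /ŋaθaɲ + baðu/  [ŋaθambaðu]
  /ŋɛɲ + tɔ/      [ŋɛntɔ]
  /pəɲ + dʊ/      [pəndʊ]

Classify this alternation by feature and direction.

regressive place assimilation

Underlying /ɲ/ is realised as [ŋ] next to /g/; /g/ itself does not change.
The change palatal → velar matches the place of the following /g/, identifying this as place assimilation.
Manner and voice are unchanged, so the assimilation is partial, not total.
The same holds elsewhere in the data: /ɲ/ → [m] before /b/ (palatal → bilabial, matching bilabial); /ɲ/ → [n] before /t/ (palatal → alveolar, matching alveolar); /ɲ/ → [n] before /d/ (palatal → alveolar, matching alveolar) — only place changes, and always toward the following segment.
Since the segment that changes precedes the conditioning segment, the assimilation is regressive.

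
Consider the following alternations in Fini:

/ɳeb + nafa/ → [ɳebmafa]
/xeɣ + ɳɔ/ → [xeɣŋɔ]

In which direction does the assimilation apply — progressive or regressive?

Underlying /n/ is realised as [m] next to /b/; /b/ itself does not change.
/n/ is alveolar while /b/ is bilabial; the output [m] is bilabial, matching the trigger — so the feature that spreads is place.
Checking the remaining alternation: /ɳ/ → [ŋ] after /ɣ/ (retroflex → velar, matching velar) — only place changes, and always toward the preceding segment.
Since the segment that changes follows the conditioning segment, the assimilation is progressive.

progressive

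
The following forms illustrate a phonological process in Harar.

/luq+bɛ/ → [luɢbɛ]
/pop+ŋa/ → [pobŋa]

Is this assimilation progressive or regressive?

regressive

The segment that alternates is /q/, which surfaces as [ɢ] when adjacent to /b/.
The change voiceless → voiced matches the voicing of the following /b/, identifying this as voicing assimilation.
The same holds elsewhere in the data: /p/ → [b] before /ŋ/ (voiceless → voiced, matching voiced) — only voicing changes, and always toward the following segment.
Since the segment that changes precedes the conditioning segment, the assimilation is regressive.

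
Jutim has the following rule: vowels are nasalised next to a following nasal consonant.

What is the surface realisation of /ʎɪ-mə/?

/ɪ/ sits next to the nasal /m/ and is therefore nasalised to [ɪ̃].

[ʎɪ̃mə]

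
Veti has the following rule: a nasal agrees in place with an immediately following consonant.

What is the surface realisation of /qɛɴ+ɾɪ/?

/ɴ/ is a voiced uvular nasal. The following trigger /ɾ/ is alveolar, so /ɴ/ must become alveolar as well.
Changing only its place to alveolar gives [n] — the voiced alveolar nasal.

[qɛnɾɪ]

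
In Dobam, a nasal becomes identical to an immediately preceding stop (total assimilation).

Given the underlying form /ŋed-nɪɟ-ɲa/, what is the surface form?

[ŋeddɪɟɟa]

/n/ is the segment targeted by the rule; it sits immediately after /d/, so it assimilates completely and surfaces as [d].
The same rule applies at the second boundary: /ɲ/ → [ɟ] next to /ɟ/.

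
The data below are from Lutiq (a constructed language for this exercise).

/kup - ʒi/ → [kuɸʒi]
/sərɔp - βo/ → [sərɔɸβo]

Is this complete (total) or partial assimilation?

partial assimilation

Underlying /p/ is realised as [ɸ] next to /ʒ/; /ʒ/ itself does not change.
The change stop → fricative matches the manner of the following /ʒ/, identifying this as manner assimilation.
Place and voice are unchanged, so the assimilation is partial, not total.
Checking the remaining alternation: /p/ → [ɸ] before /β/ (stop → fricative, matching a fricative) — only manner changes, and always toward the following segment.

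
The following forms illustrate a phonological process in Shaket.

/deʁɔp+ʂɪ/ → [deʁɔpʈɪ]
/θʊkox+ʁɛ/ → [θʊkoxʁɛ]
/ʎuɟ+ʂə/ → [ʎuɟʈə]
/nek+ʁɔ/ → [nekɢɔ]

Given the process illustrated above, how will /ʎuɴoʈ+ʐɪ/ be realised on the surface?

[ʎuɴoʈɖɪ]

The data show progressive manner assimilation: /ʂ/ → [ʈ] after /p/; /ʂ/ → [ʈ] after /ɟ/; /ʁ/ → [ɢ] after /k/. In each pair only manner changes, matching the preceding consonant, while place and voice stay constant.
Nothing changes in [θʊkoxʁɛ]: there the adjacent consonants already agree in manner (/ʁ/ and /x/ are both fricatives), so this form is consistent with the same rule.
/ʐ/ is a voiced retroflex fricative. The preceding trigger /ʈ/ is a stop, so /ʐ/ must become a stop as well.
Changing only its manner to stop gives [ɖ] — the voiced retroflex stop.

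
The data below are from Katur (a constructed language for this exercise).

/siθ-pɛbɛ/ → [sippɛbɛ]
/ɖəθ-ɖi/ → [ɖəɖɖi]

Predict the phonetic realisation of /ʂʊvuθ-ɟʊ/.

[ʂʊvuɟɟʊ]

The data show regressive total assimilation (/θ/ → [p] before /p/; /θ/ → [ɖ] before /ɖ/): in every case the target segment becomes identical to its following neighbour, copying more than a single feature.
/θ/ is the segment targeted by the rule; it sits immediately before /ɟ/, so it assimilates completely and surfaces as [ɟ].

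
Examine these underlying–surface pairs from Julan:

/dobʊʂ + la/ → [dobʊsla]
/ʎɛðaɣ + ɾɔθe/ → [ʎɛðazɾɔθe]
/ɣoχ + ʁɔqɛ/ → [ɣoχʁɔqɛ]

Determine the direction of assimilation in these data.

regressive

Underlying /ʂ/ is realised as [s] next to /l/; /l/ itself does not change.
The change retroflex → alveolar matches the place of the following /l/, identifying this as place assimilation.
Checking the remaining alternation: /ɣ/ → [z] before /ɾ/ (velar → alveolar, matching alveolar) — only place changes, and always toward the following segment.
Nothing changes in [ɣoχʁɔqɛ]: there the adjacent consonants already agree in place (/χ/ and /ʁ/ are both uvular), so this form is consistent with the same rule.
The trigger is the following segment, so the direction is regressive (anticipatory).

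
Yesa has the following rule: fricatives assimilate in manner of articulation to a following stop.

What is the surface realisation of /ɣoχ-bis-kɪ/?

[ɣoqbitkɪ]

The rule targets /χ/ (voiceless uvular fricative), which sits before the trigger /b/ (stop).
Changing only its manner to stop gives [q] — the voiceless uvular stop.
The same rule applies at the second boundary: /s/ → [t] next to /k/.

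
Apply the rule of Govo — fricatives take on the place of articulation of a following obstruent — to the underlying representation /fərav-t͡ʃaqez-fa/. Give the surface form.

[fəraʒt͡ʃaqevfa]

/v/ is a voiced labiodental fricative. The following trigger /t͡ʃ/ is postalveolar, so /v/ must become postalveolar as well.
Changing only its place to postalveolar gives [ʒ] — the voiced postalveolar fricative.
The same rule applies at the second boundary: /z/ → [v] next to /f/.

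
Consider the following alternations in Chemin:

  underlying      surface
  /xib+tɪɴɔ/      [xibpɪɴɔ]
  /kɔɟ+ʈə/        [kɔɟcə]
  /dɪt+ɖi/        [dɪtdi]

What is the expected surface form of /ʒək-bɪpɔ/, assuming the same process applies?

[ʒəkgɪpɔ]

The data show progressive place assimilation: /t/ → [p] after /b/; /ʈ/ → [c] after /ɟ/; /ɖ/ → [d] after /t/. In each pair only place changes, matching the preceding consonant, while manner and voice stay constant.
The rule targets /b/ (voiced bilabial stop), which sits after the trigger /k/ (velar).
The voiced velar stop is [g], so /b/ → [g].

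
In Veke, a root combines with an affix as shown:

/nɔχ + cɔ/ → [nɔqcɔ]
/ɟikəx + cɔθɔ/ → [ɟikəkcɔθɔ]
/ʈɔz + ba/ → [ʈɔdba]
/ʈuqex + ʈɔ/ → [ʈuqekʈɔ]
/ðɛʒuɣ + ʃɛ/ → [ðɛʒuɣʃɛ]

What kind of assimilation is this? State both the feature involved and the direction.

regressive manner assimilation

Underlying /χ/ is realised as [q] next to /c/; /c/ itself does not change.
The change fricative → stop matches the manner of the following /c/, identifying this as manner assimilation.
Place and voice are unchanged, so the assimilation is partial, not total.
Checking the remaining alternations: /x/ → [k] before /c/ (fricative → stop, matching a stop); /z/ → [d] before /b/ (fricative → stop, matching a stop); /x/ → [k] before /ʈ/ (fricative → stop, matching a stop) — only manner changes, and always toward the following segment.
No alternation appears in [ðɛʒuɣʃɛ]: there the adjacent consonants already agree in manner (/ɣ/ and /ʃ/ are both fricatives), so this form is consistent with the same rule.
Since the segment that changes precedes the conditioning segment, the assimilation is regressive.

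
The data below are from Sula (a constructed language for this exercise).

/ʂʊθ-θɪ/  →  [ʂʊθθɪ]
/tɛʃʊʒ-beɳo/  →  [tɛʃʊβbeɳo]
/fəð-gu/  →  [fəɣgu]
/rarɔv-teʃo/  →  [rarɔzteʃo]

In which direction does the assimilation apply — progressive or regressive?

Comparing underlying and surface forms, /ʒ/ → [β] is the alternation; the neighbouring /b/ is constant.
The change postalveolar → bilabial matches the place of the following /b/, identifying this as place assimilation.
The same holds elsewhere in the data: /ð/ → [ɣ] before /g/ (dental → velar, matching velar); /v/ → [z] before /t/ (labiodental → alveolar, matching alveolar) — only place changes, and always toward the following segment.
Nothing changes in [ʂʊθθɪ]: there the adjacent consonants already agree in place (/θ/ and /θ/ are both dental), so this form is consistent with the same rule.
The trigger is the following segment, so the direction is regressive (anticipatory).

regressive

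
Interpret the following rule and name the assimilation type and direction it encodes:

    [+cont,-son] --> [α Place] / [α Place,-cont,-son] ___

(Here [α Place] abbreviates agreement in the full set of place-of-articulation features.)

The rule copies the place features (abbreviated [Place]) from the environment onto the target, so the assimilating feature is place.
The conditioning segment sits to the left of the focus bar, meaning the trigger precedes the segment that changes — progressive assimilation.

progressive place assimilation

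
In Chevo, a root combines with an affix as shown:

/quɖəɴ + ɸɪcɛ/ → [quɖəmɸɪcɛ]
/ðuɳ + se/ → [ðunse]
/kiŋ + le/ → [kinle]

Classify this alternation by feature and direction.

regressive place assimilation

Underlying /ɴ/ is realised as [m] next to /ɸ/; /ɸ/ itself does not change.
The change uvular → bilabial matches the place of the following /ɸ/, identifying this as place assimilation.
Manner and voice are unchanged, so the assimilation is partial, not total.
Checking the remaining alternations: /ɳ/ → [n] before /s/ (retroflex → alveolar, matching alveolar); /ŋ/ → [n] before /l/ (velar → alveolar, matching alveolar) — only place changes, and always toward the following segment.
The trigger is the following segment, so the direction is regressive (anticipatory).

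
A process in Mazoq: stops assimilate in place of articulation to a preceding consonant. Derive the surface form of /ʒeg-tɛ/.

The rule targets /t/ (voiceless alveolar stop), which sits after the trigger /g/ (velar).
Changing only its place to velar gives [k] — the voiceless velar stop.

[ʒegkɛ]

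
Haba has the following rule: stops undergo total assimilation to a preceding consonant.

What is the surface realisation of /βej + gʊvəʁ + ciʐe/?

/g/ is the segment targeted by the rule; it sits immediately after /j/, so it assimilates completely and surfaces as [j].
The same rule applies at the second boundary: /c/ → [ʁ] next to /ʁ/.

[βejjʊvəʁʁiʐe]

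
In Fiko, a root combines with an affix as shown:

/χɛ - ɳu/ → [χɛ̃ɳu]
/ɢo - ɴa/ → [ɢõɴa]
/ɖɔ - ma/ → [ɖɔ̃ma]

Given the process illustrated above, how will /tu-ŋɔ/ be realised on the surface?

The data show regressive nasality assimilation (vowel nasalisation): /ɛ/ → [ɛ̃] before /ɳ/; /o/ → [õ] before /ɴ/; /ɔ/ → [ɔ̃] before /m/ — a vowel is nasalised by an immediately following nasal consonant.
/u/ sits next to the nasal /ŋ/ and is therefore nasalised to [ũ].

[tũŋɔ]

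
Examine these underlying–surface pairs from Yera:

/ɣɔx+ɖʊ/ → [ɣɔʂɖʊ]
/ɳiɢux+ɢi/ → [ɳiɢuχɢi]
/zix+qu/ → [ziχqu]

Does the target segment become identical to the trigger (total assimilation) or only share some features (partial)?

Underlying /x/ is realised as [ʂ] next to /ɖ/; /ɖ/ itself does not change.
The change velar → retroflex matches the place of the following /ɖ/, identifying this as place assimilation.
Manner and voice are unchanged, so the assimilation is partial, not total.
The same holds elsewhere in the data: /x/ → [χ] before /ɢ/ (velar → uvular, matching uvular); /x/ → [χ] before /q/ (velar → uvular, matching uvular) — only place changes, and always toward the following segment.

partial assimilation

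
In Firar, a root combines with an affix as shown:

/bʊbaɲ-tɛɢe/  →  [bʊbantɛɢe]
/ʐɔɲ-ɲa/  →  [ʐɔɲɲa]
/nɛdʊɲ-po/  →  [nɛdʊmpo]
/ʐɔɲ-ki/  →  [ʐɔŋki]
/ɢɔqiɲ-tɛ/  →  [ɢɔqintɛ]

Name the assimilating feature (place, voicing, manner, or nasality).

Comparing underlying and surface forms, /ɲ/ → [n] is the alternation; the neighbouring /t/ is constant.
The change palatal → alveolar matches the place of the following /t/, identifying this as place assimilation.
Checking the remaining alternations: /ɲ/ → [m] before /p/ (palatal → bilabial, matching bilabial); /ɲ/ → [ŋ] before /k/ (palatal → velar, matching velar) — only place changes, and always toward the following segment.
No alternation appears in [ʐɔɲɲa]: there the adjacent consonants already agree in place (/ɲ/ and /ɲ/ are both palatal), so this form is consistent with the same rule.

place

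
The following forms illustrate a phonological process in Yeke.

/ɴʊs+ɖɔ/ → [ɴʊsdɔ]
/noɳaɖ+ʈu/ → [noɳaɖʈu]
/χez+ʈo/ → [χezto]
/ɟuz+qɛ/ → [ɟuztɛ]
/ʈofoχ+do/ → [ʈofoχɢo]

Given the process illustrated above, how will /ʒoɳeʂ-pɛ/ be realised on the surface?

[ʒoɳeʂʈɛ]

The data show progressive place assimilation: /ɖ/ → [d] after /s/; /ʈ/ → [t] after /z/; /q/ → [t] after /z/; /d/ → [ɢ] after /χ/. In each pair only place changes, matching the preceding consonant, while manner and voice stay constant.
Nothing changes in [noɳaɖʈu]: there the adjacent consonants already agree in place (/ʈ/ and /ɖ/ are both retroflex), so this form is consistent with the same rule.
/p/ is a voiceless bilabial stop. The preceding trigger /ʂ/ is retroflex, so /p/ must become retroflex as well.
A voiceless retroflex stop is [ʈ], so the surface segment is [ʈ].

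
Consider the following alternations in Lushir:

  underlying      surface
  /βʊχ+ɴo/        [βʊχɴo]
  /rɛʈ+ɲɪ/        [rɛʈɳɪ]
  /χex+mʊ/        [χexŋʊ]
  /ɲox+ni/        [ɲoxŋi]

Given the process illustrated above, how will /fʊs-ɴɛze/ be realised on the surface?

The data show progressive place assimilation: /ɲ/ → [ɳ] after /ʈ/; /m/ → [ŋ] after /x/; /n/ → [ŋ] after /x/. In each pair only place changes, matching the preceding consonant, while manner and voice stay constant.
No alternation appears in [βʊχɴo]: there the adjacent consonants already agree in place (/ɴ/ and /χ/ are both uvular), so this form is consistent with the same rule.
The rule targets /ɴ/ (voiced uvular nasal), which sits after the trigger /s/ (alveolar).
The voiced alveolar nasal is [n], so /ɴ/ → [n].

[fʊsnɛze]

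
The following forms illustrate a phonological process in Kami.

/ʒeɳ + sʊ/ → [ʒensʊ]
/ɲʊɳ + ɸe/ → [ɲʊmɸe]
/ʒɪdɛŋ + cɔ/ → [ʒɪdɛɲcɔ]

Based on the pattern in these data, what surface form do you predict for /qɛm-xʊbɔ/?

The data show regressive place assimilation: /ɳ/ → [n] before /s/; /ɳ/ → [m] before /ɸ/; /ŋ/ → [ɲ] before /c/. In each pair only place changes, matching the following consonant, while manner and voice stay constant.
The rule targets /m/ (voiced bilabial nasal), which sits before the trigger /x/ (velar).
The voiced velar nasal is [ŋ], so /m/ → [ŋ].

[qɛŋxʊbɔ]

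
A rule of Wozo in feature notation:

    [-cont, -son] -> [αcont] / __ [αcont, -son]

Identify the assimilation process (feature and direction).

regressive manner assimilation

The shared variable α links the value of [cont] on the target to that of the neighbouring obstruent. [cont] distinguishes stops from fricatives — a manner-of-articulation feature — so this is manner assimilation.
Since the environment is written after the underscore, the trigger follows the target; the direction is regressive.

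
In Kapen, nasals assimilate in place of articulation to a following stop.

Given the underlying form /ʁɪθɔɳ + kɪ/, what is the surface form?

The rule targets /ɳ/ (voiced retroflex nasal), which sits before the trigger /k/ (velar).
A voiced velar nasal is [ŋ], so the surface segment is [ŋ].

[ʁɪθɔŋkɪ]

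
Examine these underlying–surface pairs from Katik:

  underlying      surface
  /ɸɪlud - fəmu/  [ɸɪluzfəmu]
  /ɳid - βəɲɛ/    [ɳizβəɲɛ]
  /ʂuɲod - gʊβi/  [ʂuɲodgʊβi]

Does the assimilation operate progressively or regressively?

regressive

Comparing underlying and surface forms, /d/ → [z] is the alternation; the neighbouring /f/ is constant.
/d/ is a stop while /f/ is a fricative; the output [z] is a fricative, matching the trigger — so the feature that spreads is manner.
The other alternating form patterns the same way: /d/ → [z] before /β/ (stop → fricative, matching a fricative) — only manner changes, and always toward the following segment.
No alternation appears in [ʂuɲodgʊβi]: there the adjacent consonants already agree in manner (/d/ and /g/ are both stops), so this form is consistent with the same rule.
The trigger is the following segment, so the direction is regressive (anticipatory).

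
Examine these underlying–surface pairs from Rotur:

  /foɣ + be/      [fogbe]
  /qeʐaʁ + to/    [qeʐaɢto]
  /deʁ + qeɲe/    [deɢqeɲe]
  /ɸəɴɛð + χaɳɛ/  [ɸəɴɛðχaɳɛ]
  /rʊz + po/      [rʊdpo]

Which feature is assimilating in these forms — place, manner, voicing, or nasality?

Underlying /ɣ/ is realised as [g] next to /b/; /b/ itself does not change.
The change fricative → stop matches the manner of the following /b/, identifying this as manner assimilation.
Checking the remaining alternations: /ʁ/ → [ɢ] before /t/ (fricative → stop, matching a stop); /ʁ/ → [ɢ] before /q/ (fricative → stop, matching a stop); /z/ → [d] before /p/ (fricative → stop, matching a stop) — only manner changes, and always toward the following segment.
No alternation appears in [ɸəɴɛðχaɳɛ]: there the adjacent consonants already agree in manner (/ð/ and /χ/ are both fricatives), so this form is consistent with the same rule.

manner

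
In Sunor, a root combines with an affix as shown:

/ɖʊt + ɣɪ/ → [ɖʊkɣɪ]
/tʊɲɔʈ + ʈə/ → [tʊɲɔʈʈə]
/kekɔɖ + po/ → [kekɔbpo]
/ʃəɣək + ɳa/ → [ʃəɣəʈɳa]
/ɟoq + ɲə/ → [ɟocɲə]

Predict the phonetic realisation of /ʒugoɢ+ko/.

[ʒugogko]

The data show regressive place assimilation: /t/ → [k] before /ɣ/; /ɖ/ → [b] before /p/; /k/ → [ʈ] before /ɳ/; /q/ → [c] before /ɲ/. In each pair only place changes, matching the following consonant, while manner and voice stay constant.
Nothing changes in [tʊɲɔʈʈə]: there the adjacent consonants already agree in place (/ʈ/ and /ʈ/ are both retroflex), so this form is consistent with the same rule.
/ɢ/ is a voiced uvular stop. The following trigger /k/ is velar, so /ɢ/ must become velar as well.
Changing only its place to velar gives [g] — the voiced velar stop.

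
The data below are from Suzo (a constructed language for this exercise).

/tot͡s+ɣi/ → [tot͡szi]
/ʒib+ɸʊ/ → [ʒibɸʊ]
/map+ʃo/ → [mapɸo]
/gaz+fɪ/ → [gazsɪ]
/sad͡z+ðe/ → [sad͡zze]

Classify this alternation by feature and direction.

progressive place assimilation

Underlying /ɣ/ is realised as [z] next to /t͡s/; /t͡s/ itself does not change.
The change velar → alveolar matches the place of the preceding /t͡s/, identifying this as place assimilation.
Manner and voice are unchanged, so the assimilation is partial, not total.
Checking the remaining alternations: /ʃ/ → [ɸ] after /p/ (postalveolar → bilabial, matching bilabial); /f/ → [s] after /z/ (labiodental → alveolar, matching alveolar); /ð/ → [z] after /d͡z/ (dental → alveolar, matching alveolar) — only place changes, and always toward the preceding segment.
Nothing changes in [ʒibɸʊ]: there the adjacent consonants already agree in place (/ɸ/ and /b/ are both bilabial), so this form is consistent with the same rule.
Since the segment that changes follows the conditioning segment, the assimilation is progressive.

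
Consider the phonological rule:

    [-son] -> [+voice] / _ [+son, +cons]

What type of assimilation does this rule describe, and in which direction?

regressive voicing assimilation

The structural change is [+voice], and the conditioning segment [+son, +cons] (a sonorant consonant) is itself voiced, so the target comes to share the voicing of its neighbour — voicing assimilation.
The conditioning segment sits to the right of the focus bar, meaning the trigger follows the segment that changes — regressive assimilation.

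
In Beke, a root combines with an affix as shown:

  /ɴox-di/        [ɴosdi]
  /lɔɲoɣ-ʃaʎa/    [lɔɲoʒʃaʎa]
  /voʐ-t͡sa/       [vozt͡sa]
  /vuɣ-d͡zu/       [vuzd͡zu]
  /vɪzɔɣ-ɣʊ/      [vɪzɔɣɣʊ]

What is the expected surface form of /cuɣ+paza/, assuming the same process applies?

The data show regressive place assimilation: /x/ → [s] before /d/; /ɣ/ → [ʒ] before /ʃ/; /ʐ/ → [z] before /t͡s/; /ɣ/ → [z] before /d͡z/. In each pair only place changes, matching the following consonant, while manner and voice stay constant.
No alternation appears in [vɪzɔɣɣʊ]: there the adjacent consonants already agree in place (/ɣ/ and /ɣ/ are both velar), so this form is consistent with the same rule.
/ɣ/ is a voiced velar fricative. The following trigger /p/ is bilabial, so /ɣ/ must become bilabial as well.
The voiced bilabial fricative is [β], so /ɣ/ → [β].

[cuβpaza]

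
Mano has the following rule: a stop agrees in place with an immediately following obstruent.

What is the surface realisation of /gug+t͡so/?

[gudt͡so]

/g/ is a voiced velar stop. The following trigger /t͡s/ is alveolar, so /g/ must become alveolar as well.
Changing only its place to alveolar gives [d] — the voiced alveolar stop.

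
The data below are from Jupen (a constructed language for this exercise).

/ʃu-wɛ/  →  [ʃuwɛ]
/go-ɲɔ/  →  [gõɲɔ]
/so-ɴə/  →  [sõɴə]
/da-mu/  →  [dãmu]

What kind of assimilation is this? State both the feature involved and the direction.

The vowel /o/ surfaces as nasalised [õ] next to the following nasal /ɲ/ — it has acquired the [+nasal] feature of its neighbour.
Likewise in the remaining data: /o/ → [õ] before /ɴ/; /a/ → [ã] before /m/ — each time a vowel is nasalised next to a following nasal.
No change occurs in [ʃuwɛ] because the vowel at the boundary is adjacent to an oral consonant, not a nasal (/u/ next to /w/).
Because the conditioning nasal is to the right of the vowel that changes, the process is regressive (anticipatory).

regressive nasality assimilation (vowel nasalisation)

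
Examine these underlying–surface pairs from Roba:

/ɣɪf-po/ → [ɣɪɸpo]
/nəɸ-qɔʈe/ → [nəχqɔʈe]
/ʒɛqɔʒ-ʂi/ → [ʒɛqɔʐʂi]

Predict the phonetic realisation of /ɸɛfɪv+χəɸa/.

[ɸɛfɪʁχəɸa]

The data show regressive place assimilation: /f/ → [ɸ] before /p/; /ɸ/ → [χ] before /q/; /ʒ/ → [ʐ] before /ʂ/. In each pair only place changes, matching the following consonant, while manner and voice stay constant.
/v/ is a voiced labiodental fricative. The following trigger /χ/ is uvular, so /v/ must become uvular as well.
Changing only its place to uvular gives [ʁ] — the voiced uvular fricative.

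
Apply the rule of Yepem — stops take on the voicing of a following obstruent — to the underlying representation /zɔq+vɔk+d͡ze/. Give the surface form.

[zɔɢvɔgd͡ze]

/q/ is a voiceless uvular stop. The following trigger /v/ is voiced, so /q/ must become voiced as well.
A voiced uvular stop is [ɢ], so the surface segment is [ɢ].
The same rule applies at the second boundary: /k/ → [g] next to /d͡z/.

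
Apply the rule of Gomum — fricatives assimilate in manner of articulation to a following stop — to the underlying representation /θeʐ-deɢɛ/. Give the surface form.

[θeɖdeɢɛ]

The rule targets /ʐ/ (voiced retroflex fricative), which sits before the trigger /d/ (stop).
A voiced retroflex stop is [ɖ], so the surface segment is [ɖ].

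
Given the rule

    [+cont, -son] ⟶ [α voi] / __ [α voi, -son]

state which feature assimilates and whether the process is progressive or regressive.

regressive voicing assimilation

The shared variable α links the value of [voi] on the target to the same value on the neighbouring segment, so voicing is the feature that assimilates.
The conditioning segment sits to the right of the focus bar, meaning the trigger follows the segment that changes — regressive assimilation.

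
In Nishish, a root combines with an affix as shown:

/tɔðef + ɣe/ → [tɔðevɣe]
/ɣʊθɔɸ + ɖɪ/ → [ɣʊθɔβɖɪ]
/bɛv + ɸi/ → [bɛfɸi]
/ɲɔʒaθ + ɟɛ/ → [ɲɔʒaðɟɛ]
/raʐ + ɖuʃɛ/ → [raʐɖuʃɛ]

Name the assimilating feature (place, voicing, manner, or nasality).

Comparing underlying and surface forms, /f/ → [v] is the alternation; the neighbouring /ɣ/ is constant.
The change voiceless → voiced matches the voicing of the following /ɣ/, identifying this as voicing assimilation.
The other alternating forms pattern the same way: /ɸ/ → [β] before /ɖ/ (voiceless → voiced, matching voiced); /v/ → [f] before /ɸ/ (voiced → voiceless, matching voiceless); /θ/ → [ð] before /ɟ/ (voiceless → voiced, matching voiced) — only voicing changes, and always toward the following segment.
Nothing changes in [raʐɖuʃɛ]: there the adjacent consonants already agree in voicing (/ʐ/ and /ɖ/ are both voiced), so this form is consistent with the same rule.

voicing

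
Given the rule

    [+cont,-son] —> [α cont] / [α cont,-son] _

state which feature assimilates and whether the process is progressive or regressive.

progressive manner assimilation

The rule copies [cont] (continuancy) from the environment onto the target fricatives; since [±cont] encodes the stop/fricative manner contrast, the assimilating dimension is manner.
Since the environment is written before the underscore, the trigger precedes the target; the direction is progressive.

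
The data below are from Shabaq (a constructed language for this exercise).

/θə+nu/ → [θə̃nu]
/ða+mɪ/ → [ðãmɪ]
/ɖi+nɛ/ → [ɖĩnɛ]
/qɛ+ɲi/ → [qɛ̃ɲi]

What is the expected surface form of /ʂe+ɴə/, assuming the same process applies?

[ʂẽɴə]

The data show regressive nasality assimilation (vowel nasalisation): /ə/ → [ə̃] before /n/; /a/ → [ã] before /m/; /i/ → [ĩ] before /n/; /ɛ/ → [ɛ̃] before /ɲ/ — a vowel is nasalised by an immediately following nasal consonant.
The vowel /e/ is adjacent to the following nasal /ɴ/, so it acquires [+nasal] and surfaces as [ẽ].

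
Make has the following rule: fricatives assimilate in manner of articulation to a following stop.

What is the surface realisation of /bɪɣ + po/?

[bɪgpo]

The rule targets /ɣ/ (voiced velar fricative), which sits before the trigger /p/ (stop).
Changing only its manner to stop gives [g] — the voiced velar stop.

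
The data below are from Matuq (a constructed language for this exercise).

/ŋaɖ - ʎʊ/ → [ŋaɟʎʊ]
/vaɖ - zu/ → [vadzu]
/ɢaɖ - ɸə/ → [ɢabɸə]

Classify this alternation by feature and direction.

regressive place assimilation

Comparing underlying and surface forms, /ɖ/ → [ɟ] is the alternation; the neighbouring /ʎ/ is constant.
/ɖ/ is retroflex while /ʎ/ is palatal; the output [ɟ] is palatal, matching the trigger — so the feature that spreads is place.
Manner and voice are unchanged, so the assimilation is partial, not total.
The other alternating forms pattern the same way: /ɖ/ → [d] before /z/ (retroflex → alveolar, matching alveolar); /ɖ/ → [b] before /ɸ/ (retroflex → bilabial, matching bilabial) — only place changes, and always toward the following segment.
The trigger is the following segment, so the direction is regressive (anticipatory).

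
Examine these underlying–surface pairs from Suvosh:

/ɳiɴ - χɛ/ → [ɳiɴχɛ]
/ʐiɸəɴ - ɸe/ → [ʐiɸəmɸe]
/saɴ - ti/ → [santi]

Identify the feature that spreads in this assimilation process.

The segment that alternates is /ɴ/, which surfaces as [m] when adjacent to /ɸ/.
The change uvular → bilabial matches the place of the following /ɸ/, identifying this as place assimilation.
Checking the remaining alternation: /ɴ/ → [n] before /t/ (uvular → alveolar, matching alveolar) — only place changes, and always toward the following segment.
No alternation appears in [ɳiɴχɛ]: there the adjacent consonants already agree in place (/ɴ/ and /χ/ are both uvular), so this form is consistent with the same rule.

place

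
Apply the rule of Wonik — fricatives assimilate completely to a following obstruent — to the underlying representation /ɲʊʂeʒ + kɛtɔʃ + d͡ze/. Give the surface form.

/ʒ/ is the segment targeted by the rule; it sits immediately before /k/, so it assimilates completely and surfaces as [k].
At the second juncture, /ʃ/ likewise becomes [d͡z] adjacent to /d͡z/.

[ɲʊʂekkɛtɔd͡zd͡ze]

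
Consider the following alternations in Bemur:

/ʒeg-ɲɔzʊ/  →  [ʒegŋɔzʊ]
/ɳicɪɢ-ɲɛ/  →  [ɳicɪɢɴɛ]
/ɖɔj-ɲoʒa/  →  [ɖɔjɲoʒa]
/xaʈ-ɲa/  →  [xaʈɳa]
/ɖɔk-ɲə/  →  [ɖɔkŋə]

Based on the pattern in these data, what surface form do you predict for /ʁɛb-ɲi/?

The data show progressive place assimilation: /ɲ/ → [ŋ] after /g/; /ɲ/ → [ɴ] after /ɢ/; /ɲ/ → [ɳ] after /ʈ/; /ɲ/ → [ŋ] after /k/. In each pair only place changes, matching the preceding consonant, while manner and voice stay constant.
Nothing changes in [ɖɔjɲoʒa]: there the adjacent consonants already agree in place (/ɲ/ and /j/ are both palatal), so this form is consistent with the same rule.
The rule targets /ɲ/ (voiced palatal nasal), which sits after the trigger /b/ (bilabial).
Changing only its place to bilabial gives [m] — the voiced bilabial nasal.

[ʁɛbmi]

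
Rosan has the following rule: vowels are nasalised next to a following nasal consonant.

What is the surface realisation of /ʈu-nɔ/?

/u/ sits next to the nasal /n/ and is therefore nasalised to [ũ].

[ʈũnɔ]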